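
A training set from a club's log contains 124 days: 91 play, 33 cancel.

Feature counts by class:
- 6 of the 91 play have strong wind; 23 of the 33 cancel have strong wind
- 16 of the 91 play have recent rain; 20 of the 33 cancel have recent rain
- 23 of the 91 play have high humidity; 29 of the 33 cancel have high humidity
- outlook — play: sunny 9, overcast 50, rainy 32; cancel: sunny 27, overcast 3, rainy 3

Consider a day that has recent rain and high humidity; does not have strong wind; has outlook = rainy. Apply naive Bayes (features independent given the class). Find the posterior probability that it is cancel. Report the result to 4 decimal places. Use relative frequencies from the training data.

play: (91/124) × (85/91) × (16/91) × (23/91) × (32/91) ≈ 0.010712
cancel: (33/124) × (10/33) × (20/33) × (29/33) × (3/33) ≈ 0.00390468
P(cancel | x) = 0.00390468 / 0.01461668 ≈ 0.2671

0.2671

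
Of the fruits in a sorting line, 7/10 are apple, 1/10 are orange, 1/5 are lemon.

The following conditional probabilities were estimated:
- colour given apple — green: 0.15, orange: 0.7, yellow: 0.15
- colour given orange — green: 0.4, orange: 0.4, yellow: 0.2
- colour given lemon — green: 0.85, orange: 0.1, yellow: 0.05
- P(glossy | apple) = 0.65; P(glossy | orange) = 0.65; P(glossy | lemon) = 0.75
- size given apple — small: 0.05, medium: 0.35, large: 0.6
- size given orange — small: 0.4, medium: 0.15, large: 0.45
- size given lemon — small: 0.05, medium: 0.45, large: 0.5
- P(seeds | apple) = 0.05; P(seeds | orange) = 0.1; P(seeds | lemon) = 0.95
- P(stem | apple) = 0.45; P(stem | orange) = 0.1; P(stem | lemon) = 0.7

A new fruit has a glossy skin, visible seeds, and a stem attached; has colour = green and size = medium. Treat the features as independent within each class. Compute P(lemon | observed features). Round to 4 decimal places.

0.9851

apple: 0.7 × 0.15 × 0.65 × 0.35 × 0.05 × 0.45 = 0.00053746875
orange: 0.1 × 0.4 × 0.65 × 0.15 × 0.1 × 0.1 = 0.000039
lemon: 0.2 × 0.85 × 0.75 × 0.45 × 0.95 × 0.7 = 0.038154375
P(lemon | x) = 0.038154375 / 0.03873084375 ≈ 0.9851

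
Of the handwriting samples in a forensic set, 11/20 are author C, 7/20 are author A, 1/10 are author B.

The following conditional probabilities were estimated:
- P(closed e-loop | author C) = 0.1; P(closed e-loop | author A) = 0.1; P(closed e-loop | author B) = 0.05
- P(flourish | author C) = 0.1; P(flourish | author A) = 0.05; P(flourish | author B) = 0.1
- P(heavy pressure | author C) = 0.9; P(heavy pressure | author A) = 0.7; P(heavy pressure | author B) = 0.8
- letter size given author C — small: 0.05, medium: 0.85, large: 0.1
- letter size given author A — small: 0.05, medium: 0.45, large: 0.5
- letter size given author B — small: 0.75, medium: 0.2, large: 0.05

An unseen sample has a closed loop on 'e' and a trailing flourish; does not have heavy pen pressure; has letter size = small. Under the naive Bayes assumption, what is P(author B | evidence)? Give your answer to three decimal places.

0.583

author C: 0.55 × 0.1 × 0.1 × (1−0.9) × 0.05 = 0.0000275
author A: 0.35 × 0.1 × 0.05 × (1−0.7) × 0.05 = 0.00002625
author B: 0.1 × 0.05 × 0.1 × (1−0.8) × 0.75 = 0.000075
P(author B | x) = 0.000075 / 0.00012875 ≈ 0.583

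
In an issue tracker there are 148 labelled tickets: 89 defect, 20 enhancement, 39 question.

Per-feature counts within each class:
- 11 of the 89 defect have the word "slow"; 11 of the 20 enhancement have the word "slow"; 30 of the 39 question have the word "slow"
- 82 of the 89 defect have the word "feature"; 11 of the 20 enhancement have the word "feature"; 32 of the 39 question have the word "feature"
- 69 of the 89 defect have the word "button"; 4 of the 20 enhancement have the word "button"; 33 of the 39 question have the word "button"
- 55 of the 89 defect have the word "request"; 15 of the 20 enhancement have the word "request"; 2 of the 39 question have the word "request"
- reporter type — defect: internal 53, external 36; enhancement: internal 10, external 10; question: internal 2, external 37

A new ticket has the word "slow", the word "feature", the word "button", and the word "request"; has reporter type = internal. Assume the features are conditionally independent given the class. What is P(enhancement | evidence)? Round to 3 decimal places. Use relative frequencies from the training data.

0.133

defect: (89/148) × (11/89) × (82/89) × (69/89) × (55/89) × (53/89) ≈ 0.0195377
enhancement: (20/148) × (11/20) × (11/20) × (4/20) × (15/20) × (10/20) ≈ 0.00306588
question: (39/148) × (30/39) × (32/39) × (33/39) × (2/39) × (2/39) ≈ 0.000370105
P(enhancement | x) = 0.00306588 / 0.022973685 ≈ 0.133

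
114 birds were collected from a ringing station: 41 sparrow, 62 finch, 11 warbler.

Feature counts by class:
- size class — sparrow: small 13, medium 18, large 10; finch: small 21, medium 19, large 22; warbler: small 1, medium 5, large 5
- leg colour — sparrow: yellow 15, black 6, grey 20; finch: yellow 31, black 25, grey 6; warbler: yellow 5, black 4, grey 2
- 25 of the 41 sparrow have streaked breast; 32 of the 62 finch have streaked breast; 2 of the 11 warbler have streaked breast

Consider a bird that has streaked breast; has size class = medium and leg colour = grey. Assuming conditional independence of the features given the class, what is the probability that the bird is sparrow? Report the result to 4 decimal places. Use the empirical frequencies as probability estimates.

sparrow: (41/114) × (18/41) × (20/41) × (25/41) ≈ 0.0469645
finch: (62/114) × (19/62) × (6/62) × (32/62) ≈ 0.00832466
warbler: (11/114) × (5/11) × (2/11) × (2/11) ≈ 0.00144991
P(sparrow | x) = 0.0469645 / 0.05673907 ≈ 0.8277

0.8277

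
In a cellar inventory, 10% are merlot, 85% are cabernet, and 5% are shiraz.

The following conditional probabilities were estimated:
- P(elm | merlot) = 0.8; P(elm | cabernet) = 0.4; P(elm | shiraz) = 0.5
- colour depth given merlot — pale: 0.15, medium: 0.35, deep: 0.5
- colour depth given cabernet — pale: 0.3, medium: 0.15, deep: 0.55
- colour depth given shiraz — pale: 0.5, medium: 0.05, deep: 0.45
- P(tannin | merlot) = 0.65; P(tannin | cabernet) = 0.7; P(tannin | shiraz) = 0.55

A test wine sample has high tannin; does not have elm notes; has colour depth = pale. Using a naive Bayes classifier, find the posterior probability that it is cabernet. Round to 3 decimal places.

0.924

merlot: 0.1 × (1−0.8) × 0.15 × 0.65 = 0.00195
cabernet: 0.85 × (1−0.4) × 0.3 × 0.7 = 0.1071
shiraz: 0.05 × (1−0.5) × 0.5 × 0.55 = 0.006875
P(cabernet | x) = 0.1071 / 0.115925 ≈ 0.924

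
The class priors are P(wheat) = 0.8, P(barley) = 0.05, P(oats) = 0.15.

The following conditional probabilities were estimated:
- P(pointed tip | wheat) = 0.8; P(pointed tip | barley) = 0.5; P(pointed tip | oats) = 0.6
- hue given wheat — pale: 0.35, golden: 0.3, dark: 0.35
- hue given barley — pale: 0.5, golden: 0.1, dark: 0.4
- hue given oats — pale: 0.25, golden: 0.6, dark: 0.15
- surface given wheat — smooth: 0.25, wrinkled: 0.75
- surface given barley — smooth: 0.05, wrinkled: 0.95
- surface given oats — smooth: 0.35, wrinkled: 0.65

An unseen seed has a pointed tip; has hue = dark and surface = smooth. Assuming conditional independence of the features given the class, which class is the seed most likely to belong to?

wheat: 0.8 × 0.8 × 0.35 × 0.25 = 0.056
barley: 0.05 × 0.5 × 0.4 × 0.05 = 0.0005
oats: 0.15 × 0.6 × 0.15 × 0.35 = 0.004725
Highest score → wheat.

wheat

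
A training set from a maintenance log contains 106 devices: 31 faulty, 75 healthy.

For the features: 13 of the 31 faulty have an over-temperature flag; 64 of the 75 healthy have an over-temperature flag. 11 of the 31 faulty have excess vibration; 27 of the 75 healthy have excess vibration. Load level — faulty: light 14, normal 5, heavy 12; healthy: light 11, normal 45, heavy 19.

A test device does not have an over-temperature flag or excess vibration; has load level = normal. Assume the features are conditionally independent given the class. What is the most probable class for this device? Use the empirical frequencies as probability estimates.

healthy

faulty: (31/106) × (18/31) × (20/31) × (5/31) ≈ 0.0176703
healthy: (75/106) × (11/75) × (48/75) × (45/75) ≈ 0.0398491
Highest score → healthy.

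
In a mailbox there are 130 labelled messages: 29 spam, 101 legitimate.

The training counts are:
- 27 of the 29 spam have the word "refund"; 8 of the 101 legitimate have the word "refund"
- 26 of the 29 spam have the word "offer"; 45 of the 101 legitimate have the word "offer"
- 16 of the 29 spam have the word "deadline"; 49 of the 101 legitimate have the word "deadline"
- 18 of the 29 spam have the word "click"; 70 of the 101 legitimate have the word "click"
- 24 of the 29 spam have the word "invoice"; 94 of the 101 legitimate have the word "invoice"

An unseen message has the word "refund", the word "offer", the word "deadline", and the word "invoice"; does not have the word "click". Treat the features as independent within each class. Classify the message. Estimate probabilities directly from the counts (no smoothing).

spam

spam: (29/130) × (27/29) × (26/29) × (16/29) × (11/29) × (24/29) ≈ 0.0322497
legitimate: (101/130) × (8/101) × (45/101) × (49/101) × (31/101) × (94/101) ≈ 0.00379979
Highest score → spam.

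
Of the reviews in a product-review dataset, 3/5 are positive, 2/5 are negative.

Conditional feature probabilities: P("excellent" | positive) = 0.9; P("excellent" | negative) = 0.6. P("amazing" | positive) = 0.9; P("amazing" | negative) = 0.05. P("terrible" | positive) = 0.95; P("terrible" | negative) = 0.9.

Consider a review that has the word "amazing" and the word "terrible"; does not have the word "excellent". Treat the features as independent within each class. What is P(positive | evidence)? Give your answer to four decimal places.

positive: 0.6 × (1−0.9) × 0.9 × 0.95 = 0.0513
negative: 0.4 × (1−0.6) × 0.05 × 0.9 = 0.0072
P(positive | x) = 0.0513 / 0.0585 ≈ 0.8769

0.8769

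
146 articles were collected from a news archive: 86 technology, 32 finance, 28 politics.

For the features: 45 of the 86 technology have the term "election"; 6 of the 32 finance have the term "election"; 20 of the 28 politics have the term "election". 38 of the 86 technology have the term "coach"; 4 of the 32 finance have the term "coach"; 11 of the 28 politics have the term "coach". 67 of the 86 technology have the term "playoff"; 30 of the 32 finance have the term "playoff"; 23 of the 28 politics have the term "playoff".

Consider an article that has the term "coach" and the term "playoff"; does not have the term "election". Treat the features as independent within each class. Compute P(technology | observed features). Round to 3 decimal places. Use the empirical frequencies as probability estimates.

technology: (86/146) × (41/86) × (38/86) × (67/86) ≈ 0.0966702
finance: (32/146) × (26/32) × (4/32) × (30/32) ≈ 0.020869
politics: (28/146) × (8/28) × (11/28) × (23/28) ≈ 0.0176824
P(technology | x) = 0.0966702 / 0.1352216 ≈ 0.715

0.715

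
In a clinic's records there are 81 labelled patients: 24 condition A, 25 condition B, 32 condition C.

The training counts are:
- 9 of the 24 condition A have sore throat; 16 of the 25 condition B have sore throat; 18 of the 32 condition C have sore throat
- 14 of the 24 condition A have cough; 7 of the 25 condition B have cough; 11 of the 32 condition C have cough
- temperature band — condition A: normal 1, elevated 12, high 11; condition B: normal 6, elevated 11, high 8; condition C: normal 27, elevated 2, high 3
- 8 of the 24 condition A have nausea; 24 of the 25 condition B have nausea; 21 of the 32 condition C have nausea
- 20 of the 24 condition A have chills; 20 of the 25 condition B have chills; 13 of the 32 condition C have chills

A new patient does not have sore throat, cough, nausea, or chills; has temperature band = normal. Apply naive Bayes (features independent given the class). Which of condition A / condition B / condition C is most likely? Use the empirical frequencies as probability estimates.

condition A: (24/81) × (15/24) × (10/24) × (1/24) × (16/24) × (4/24) ≈ 0.000357225
condition B: (25/81) × (9/25) × (18/25) × (6/25) × (1/25) × (5/25) = 0.0001536
condition C: (32/81) × (14/32) × (21/32) × (27/32) × (11/32) × (19/32) = 0.0195331573486328125
Highest score → condition C.

condition C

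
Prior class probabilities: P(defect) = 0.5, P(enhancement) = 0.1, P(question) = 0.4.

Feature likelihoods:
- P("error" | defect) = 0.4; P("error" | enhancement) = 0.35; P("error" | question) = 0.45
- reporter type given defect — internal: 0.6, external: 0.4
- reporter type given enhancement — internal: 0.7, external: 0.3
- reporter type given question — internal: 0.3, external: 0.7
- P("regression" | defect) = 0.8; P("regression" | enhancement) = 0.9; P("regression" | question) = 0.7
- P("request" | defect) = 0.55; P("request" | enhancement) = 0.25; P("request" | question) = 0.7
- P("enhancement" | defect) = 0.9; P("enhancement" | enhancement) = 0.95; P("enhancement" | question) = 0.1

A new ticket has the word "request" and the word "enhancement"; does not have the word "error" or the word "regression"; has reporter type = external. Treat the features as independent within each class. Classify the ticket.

defect: 0.5 × (1−0.4) × 0.4 × (1−0.8) × 0.55 × 0.9 = 0.01188
enhancement: 0.1 × (1−0.35) × 0.3 × (1−0.9) × 0.25 × 0.95 = 0.000463125
question: 0.4 × (1−0.45) × 0.7 × (1−0.7) × 0.7 × 0.1 = 0.003234
Highest score → defect.

defect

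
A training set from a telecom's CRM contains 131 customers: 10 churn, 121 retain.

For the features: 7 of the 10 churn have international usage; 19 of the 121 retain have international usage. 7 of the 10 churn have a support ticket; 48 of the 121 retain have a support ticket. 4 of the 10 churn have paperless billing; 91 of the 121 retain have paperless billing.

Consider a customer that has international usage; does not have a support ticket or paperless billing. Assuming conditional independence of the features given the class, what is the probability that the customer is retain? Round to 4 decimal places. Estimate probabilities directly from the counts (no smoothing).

churn: (10/131) × (7/10) × (3/10) × (6/10) ≈ 0.00961832
retain: (121/131) × (19/121) × (73/121) × (30/121) ≈ 0.0216948
P(retain | x) = 0.0216948 / 0.03131312 ≈ 0.6928

0.6928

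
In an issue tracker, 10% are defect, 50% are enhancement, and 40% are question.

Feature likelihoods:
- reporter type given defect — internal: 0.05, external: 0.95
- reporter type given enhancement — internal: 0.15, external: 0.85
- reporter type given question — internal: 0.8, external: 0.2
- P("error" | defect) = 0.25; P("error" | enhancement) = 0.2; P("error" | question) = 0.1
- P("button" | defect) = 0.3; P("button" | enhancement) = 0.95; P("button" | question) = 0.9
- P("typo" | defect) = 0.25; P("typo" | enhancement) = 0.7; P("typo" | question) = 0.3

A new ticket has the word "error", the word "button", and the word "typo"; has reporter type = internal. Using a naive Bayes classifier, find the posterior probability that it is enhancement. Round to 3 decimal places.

0.533

defect: 0.1 × 0.05 × 0.25 × 0.3 × 0.25 = 0.00009375
enhancement: 0.5 × 0.15 × 0.2 × 0.95 × 0.7 = 0.009975
question: 0.4 × 0.8 × 0.1 × 0.9 × 0.3 = 0.00864
P(enhancement | x) = 0.009975 / 0.01870875 ≈ 0.533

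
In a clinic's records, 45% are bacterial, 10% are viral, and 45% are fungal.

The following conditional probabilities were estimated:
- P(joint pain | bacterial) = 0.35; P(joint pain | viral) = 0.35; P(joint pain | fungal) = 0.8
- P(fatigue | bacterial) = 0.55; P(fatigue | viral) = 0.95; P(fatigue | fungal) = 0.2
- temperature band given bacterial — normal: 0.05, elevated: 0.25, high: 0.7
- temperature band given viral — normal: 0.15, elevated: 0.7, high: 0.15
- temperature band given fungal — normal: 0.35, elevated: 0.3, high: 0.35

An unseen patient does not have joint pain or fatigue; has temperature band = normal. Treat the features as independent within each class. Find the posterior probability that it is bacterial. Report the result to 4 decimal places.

bacterial: 0.45 × (1−0.35) × (1−0.55) × 0.05 = 0.00658125
viral: 0.1 × (1−0.35) × (1−0.95) × 0.15 = 0.0004875
fungal: 0.45 × (1−0.8) × (1−0.2) × 0.35 = 0.0252
P(bacterial | x) = 0.00658125 / 0.03226875 ≈ 0.2040

0.2040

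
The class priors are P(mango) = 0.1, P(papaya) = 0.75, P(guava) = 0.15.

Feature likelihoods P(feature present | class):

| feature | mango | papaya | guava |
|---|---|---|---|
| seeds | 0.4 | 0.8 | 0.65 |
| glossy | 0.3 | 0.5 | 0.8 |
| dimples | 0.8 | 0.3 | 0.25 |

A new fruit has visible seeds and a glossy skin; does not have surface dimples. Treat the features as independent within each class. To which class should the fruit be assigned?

mango: 0.1 × 0.4 × 0.3 × (1−0.8) = 0.0024
papaya: 0.75 × 0.8 × 0.5 × (1−0.3) = 0.21
guava: 0.15 × 0.65 × 0.8 × (1−0.25) = 0.0585
Highest score → papaya.

papaya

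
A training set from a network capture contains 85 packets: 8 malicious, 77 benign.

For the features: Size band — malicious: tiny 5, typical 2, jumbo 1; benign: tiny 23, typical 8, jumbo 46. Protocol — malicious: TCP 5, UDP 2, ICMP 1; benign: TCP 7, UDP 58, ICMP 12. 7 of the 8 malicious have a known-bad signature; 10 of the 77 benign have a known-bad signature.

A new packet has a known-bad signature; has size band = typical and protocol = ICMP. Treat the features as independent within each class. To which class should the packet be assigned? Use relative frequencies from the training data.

malicious

malicious: (8/85) × (2/8) × (1/8) × (7/8) ≈ 0.00257353
benign: (77/85) × (8/77) × (12/77) × (10/77) ≈ 0.00190489
Highest score → malicious.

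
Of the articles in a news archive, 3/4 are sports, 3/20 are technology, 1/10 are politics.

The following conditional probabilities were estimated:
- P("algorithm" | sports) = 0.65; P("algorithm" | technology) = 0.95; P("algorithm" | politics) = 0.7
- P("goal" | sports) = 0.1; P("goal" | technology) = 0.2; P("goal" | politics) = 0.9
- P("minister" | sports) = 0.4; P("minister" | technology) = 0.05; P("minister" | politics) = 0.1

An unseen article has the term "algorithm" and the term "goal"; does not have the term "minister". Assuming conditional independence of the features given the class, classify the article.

sports: 0.75 × 0.65 × 0.1 × (1−0.4) = 0.02925
technology: 0.15 × 0.95 × 0.2 × (1−0.05) = 0.027075
politics: 0.1 × 0.7 × 0.9 × (1−0.1) = 0.0567
Highest score → politics.

politics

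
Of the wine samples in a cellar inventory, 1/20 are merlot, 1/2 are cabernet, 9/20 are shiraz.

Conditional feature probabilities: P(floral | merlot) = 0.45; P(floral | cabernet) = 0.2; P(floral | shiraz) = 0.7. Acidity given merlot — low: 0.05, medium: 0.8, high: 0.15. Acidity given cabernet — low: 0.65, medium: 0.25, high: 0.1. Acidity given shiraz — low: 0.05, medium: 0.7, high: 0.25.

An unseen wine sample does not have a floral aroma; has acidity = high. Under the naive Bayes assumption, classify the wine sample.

cabernet

merlot: 0.05 × (1−0.45) × 0.15 = 0.004125
cabernet: 0.5 × (1−0.2) × 0.1 = 0.04
shiraz: 0.45 × (1−0.7) × 0.25 = 0.03375
Highest score → cabernet.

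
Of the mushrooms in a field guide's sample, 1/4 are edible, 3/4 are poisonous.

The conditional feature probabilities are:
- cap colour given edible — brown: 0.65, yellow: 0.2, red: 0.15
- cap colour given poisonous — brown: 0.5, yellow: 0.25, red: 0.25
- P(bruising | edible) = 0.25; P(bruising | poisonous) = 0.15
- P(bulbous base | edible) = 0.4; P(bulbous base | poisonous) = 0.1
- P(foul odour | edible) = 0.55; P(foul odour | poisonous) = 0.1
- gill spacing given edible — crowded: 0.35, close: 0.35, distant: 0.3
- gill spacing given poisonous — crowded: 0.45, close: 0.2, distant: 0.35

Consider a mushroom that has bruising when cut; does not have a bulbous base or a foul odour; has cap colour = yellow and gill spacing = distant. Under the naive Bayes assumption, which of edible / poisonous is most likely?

poisonous

edible: 0.25 × 0.2 × 0.25 × (1−0.4) × (1−0.55) × 0.3 = 0.0010125
poisonous: 0.75 × 0.25 × 0.15 × (1−0.1) × (1−0.1) × 0.35 = 0.0079734375
Highest score → poisonous.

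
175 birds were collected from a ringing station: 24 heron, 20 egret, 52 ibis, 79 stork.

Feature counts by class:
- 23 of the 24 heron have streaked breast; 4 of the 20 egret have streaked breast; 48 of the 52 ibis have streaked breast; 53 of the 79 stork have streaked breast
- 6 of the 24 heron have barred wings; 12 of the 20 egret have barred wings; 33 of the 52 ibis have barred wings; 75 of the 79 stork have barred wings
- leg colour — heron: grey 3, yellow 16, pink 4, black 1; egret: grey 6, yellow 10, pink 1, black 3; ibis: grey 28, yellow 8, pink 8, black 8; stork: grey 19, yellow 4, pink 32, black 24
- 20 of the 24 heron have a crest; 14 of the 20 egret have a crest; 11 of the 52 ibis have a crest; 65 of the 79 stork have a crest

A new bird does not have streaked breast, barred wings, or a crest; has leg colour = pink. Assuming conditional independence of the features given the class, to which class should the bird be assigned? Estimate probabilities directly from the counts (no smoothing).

heron: (24/175) × (1/24) × (18/24) × (4/24) × (4/24) ≈ 0.000119048
egret: (20/175) × (16/20) × (8/20) × (1/20) × (6/20) ≈ 0.000548571
ibis: (52/175) × (4/52) × (19/52) × (8/52) × (41/52) ≈ 0.00101307
stork: (79/175) × (26/79) × (4/79) × (32/79) × (14/79) ≈ 0.000539998
Highest score → ibis.

ibis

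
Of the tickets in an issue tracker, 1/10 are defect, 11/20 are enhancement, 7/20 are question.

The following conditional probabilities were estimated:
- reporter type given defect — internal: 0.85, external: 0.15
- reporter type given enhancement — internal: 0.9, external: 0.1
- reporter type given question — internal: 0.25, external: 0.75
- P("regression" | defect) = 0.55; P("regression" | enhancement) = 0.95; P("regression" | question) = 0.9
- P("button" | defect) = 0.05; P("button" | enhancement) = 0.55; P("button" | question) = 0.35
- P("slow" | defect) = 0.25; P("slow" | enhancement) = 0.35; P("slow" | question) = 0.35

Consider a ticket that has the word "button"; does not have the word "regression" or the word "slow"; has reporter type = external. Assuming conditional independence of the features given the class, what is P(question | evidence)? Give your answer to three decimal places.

0.828

defect: 0.1 × 0.15 × (1−0.55) × 0.05 × (1−0.25) = 0.000253125
enhancement: 0.55 × 0.1 × (1−0.95) × 0.55 × (1−0.35) = 0.000983125
question: 0.35 × 0.75 × (1−0.9) × 0.35 × (1−0.35) = 0.005971875
P(question | x) = 0.005971875 / 0.007208125 ≈ 0.828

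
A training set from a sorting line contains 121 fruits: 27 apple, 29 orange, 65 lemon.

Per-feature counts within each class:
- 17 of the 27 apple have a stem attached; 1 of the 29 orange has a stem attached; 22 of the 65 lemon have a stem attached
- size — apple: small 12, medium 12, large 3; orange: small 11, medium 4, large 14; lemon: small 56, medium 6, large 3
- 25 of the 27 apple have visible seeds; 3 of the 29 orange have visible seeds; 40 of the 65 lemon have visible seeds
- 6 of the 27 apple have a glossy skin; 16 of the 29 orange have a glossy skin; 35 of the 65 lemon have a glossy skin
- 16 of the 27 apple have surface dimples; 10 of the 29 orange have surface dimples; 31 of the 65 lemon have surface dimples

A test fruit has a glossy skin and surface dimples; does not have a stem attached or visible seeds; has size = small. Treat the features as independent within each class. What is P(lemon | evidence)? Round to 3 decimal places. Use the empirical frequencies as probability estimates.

0.664

apple: (27/121) × (10/27) × (12/27) × (2/27) × (6/27) × (16/27) ≈ 0.000358296
orange: (29/121) × (28/29) × (11/29) × (26/29) × (16/29) × (10/29) ≈ 0.0149715
lemon: (65/121) × (43/65) × (56/65) × (25/65) × (35/65) × (31/65) ≈ 0.0302404
P(lemon | x) = 0.0302404 / 0.045570196 ≈ 0.664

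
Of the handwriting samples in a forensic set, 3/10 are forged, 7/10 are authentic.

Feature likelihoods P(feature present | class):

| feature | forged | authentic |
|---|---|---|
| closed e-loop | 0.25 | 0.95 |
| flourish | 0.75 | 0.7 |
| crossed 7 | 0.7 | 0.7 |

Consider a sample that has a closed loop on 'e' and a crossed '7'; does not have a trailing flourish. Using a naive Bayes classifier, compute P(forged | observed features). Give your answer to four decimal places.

forged: 0.3 × 0.25 × (1−0.75) × 0.7 = 0.013125
authentic: 0.7 × 0.95 × (1−0.7) × 0.7 = 0.13965
P(forged | x) = 0.013125 / 0.152775 ≈ 0.0859

0.0859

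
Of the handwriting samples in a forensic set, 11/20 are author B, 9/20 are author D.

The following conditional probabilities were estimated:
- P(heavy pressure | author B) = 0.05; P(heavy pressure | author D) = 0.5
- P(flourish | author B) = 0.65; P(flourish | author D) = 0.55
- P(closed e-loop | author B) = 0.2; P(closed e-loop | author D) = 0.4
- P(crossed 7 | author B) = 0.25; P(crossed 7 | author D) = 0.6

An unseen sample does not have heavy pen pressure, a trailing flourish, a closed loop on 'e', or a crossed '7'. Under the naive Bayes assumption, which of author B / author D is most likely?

author B: 0.55 × (1−0.05) × (1−0.65) × (1−0.2) × (1−0.25) = 0.109725
author D: 0.45 × (1−0.5) × (1−0.55) × (1−0.4) × (1−0.6) = 0.0243
Highest score → author B.

author B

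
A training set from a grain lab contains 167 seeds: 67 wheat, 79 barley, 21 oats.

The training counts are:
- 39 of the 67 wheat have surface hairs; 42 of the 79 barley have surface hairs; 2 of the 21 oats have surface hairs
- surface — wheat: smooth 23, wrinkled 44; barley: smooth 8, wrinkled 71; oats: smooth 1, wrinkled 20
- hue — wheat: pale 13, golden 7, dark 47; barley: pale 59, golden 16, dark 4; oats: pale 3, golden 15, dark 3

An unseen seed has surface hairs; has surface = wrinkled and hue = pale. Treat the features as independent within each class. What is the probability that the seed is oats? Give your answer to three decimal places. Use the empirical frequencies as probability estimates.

0.008

wheat: (67/167) × (39/67) × (44/67) × (13/67) ≈ 0.0297574
barley: (79/167) × (42/79) × (71/79) × (59/79) ≈ 0.168806
oats: (21/167) × (2/21) × (20/21) × (3/21) ≈ 0.00162939
P(oats | x) = 0.00162939 / 0.20019279 ≈ 0.008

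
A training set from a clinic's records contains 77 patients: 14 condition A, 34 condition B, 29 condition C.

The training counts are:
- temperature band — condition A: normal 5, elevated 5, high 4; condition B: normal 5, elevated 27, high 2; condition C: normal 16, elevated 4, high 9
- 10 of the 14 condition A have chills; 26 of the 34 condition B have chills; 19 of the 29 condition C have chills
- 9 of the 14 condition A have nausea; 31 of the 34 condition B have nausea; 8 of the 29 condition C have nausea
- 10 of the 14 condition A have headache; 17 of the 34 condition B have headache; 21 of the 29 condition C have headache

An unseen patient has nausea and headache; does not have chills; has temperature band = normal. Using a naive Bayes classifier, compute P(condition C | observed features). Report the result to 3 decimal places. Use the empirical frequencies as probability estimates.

condition A: (14/77) × (5/14) × (4/14) × (9/14) × (10/14) ≈ 0.00851918
condition B: (34/77) × (5/34) × (8/34) × (31/34) × (17/34) ≈ 0.00696535
condition C: (29/77) × (16/29) × (10/29) × (8/29) × (21/29) ≈ 0.0143135
P(condition C | x) = 0.0143135 / 0.02979803 ≈ 0.480

0.480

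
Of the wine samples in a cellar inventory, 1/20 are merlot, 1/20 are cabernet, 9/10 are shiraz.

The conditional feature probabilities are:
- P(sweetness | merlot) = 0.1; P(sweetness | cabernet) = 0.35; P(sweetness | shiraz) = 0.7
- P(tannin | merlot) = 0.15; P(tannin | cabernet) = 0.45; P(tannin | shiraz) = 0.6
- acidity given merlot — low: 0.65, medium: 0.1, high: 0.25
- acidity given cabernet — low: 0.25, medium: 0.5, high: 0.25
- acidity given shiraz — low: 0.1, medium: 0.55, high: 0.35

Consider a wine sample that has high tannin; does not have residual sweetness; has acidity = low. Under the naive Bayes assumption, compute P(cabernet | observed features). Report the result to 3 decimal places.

0.151

merlot: 0.05 × (1−0.1) × 0.15 × 0.65 = 0.0043875
cabernet: 0.05 × (1−0.35) × 0.45 × 0.25 = 0.00365625
shiraz: 0.9 × (1−0.7) × 0.6 × 0.1 = 0.0162
P(cabernet | x) = 0.00365625 / 0.02424375 ≈ 0.151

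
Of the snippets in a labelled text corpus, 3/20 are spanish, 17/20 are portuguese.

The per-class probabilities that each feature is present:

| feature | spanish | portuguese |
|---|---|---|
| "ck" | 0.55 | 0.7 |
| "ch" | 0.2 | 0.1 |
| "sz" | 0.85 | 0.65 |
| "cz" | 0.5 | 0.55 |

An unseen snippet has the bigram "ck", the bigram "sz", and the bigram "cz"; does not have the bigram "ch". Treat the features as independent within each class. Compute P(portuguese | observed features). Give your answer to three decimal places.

0.872

spanish: 0.15 × 0.55 × (1−0.2) × 0.85 × 0.5 = 0.02805
portuguese: 0.85 × 0.7 × (1−0.1) × 0.65 × 0.55 = 0.19144125
P(portuguese | x) = 0.19144125 / 0.21949125 ≈ 0.872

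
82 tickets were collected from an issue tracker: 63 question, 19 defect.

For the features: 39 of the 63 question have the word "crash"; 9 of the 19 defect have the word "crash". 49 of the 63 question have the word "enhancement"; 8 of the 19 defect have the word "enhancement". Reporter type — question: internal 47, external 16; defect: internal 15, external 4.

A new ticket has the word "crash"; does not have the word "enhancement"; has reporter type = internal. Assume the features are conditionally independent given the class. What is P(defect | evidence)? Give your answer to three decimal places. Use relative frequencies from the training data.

0.389

question: (63/82) × (39/63) × (14/63) × (47/63) ≈ 0.0788489
defect: (19/82) × (9/19) × (11/19) × (15/19) ≈ 0.0501655
P(defect | x) = 0.0501655 / 0.1290144 ≈ 0.389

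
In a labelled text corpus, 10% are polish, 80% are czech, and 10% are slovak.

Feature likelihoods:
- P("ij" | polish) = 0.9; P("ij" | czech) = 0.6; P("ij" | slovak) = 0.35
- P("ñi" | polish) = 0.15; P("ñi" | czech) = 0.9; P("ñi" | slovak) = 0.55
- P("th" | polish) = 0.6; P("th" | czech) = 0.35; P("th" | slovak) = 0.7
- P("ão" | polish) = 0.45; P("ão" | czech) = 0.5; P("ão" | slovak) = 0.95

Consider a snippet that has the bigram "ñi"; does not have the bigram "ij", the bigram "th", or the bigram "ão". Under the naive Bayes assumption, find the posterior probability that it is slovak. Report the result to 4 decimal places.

0.0057

polish: 0.1 × (1−0.9) × 0.15 × (1−0.6) × (1−0.45) = 0.00033
czech: 0.8 × (1−0.6) × 0.9 × (1−0.35) × (1−0.5) = 0.0936
slovak: 0.1 × (1−0.35) × 0.55 × (1−0.7) × (1−0.95) = 0.00053625
P(slovak | x) = 0.00053625 / 0.09446625 ≈ 0.0057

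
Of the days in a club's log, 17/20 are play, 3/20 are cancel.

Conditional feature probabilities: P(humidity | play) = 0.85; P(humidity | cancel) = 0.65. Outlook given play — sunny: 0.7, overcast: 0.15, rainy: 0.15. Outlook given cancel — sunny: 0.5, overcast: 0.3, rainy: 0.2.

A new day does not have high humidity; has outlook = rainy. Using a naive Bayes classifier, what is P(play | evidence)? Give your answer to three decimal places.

play: 0.85 × (1−0.85) × 0.15 = 0.019125
cancel: 0.15 × (1−0.65) × 0.2 = 0.0105
P(play | x) = 0.019125 / 0.029625 ≈ 0.646

0.646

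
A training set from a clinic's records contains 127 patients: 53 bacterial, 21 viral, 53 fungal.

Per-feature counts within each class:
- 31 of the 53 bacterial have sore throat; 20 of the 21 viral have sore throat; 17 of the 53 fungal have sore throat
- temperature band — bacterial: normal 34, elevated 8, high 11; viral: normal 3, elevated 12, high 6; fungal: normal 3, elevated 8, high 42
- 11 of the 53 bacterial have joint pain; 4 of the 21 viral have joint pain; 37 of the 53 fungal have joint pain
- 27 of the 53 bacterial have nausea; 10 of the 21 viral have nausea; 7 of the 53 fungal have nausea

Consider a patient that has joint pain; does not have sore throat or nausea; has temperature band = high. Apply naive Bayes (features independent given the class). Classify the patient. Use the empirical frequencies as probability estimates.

fungal

bacterial: (53/127) × (22/53) × (11/53) × (11/53) × (26/53) ≈ 0.00366058
viral: (21/127) × (1/21) × (6/21) × (4/21) × (11/21) ≈ 0.000224462
fungal: (53/127) × (36/53) × (42/53) × (37/53) × (46/53) ≈ 0.136107
Highest score → fungal.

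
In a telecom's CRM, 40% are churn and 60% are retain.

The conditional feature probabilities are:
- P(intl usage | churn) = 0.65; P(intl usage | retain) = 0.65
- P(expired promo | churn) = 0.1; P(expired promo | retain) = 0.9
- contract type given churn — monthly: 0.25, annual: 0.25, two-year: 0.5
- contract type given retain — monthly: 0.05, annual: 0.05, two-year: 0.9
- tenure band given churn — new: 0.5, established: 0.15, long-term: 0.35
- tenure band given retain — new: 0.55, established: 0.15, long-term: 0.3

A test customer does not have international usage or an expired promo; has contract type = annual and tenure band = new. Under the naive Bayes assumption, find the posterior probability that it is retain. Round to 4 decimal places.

churn: 0.4 × (1−0.65) × (1−0.1) × 0.25 × 0.5 = 0.01575
retain: 0.6 × (1−0.65) × (1−0.9) × 0.05 × 0.55 = 0.0005775
P(retain | x) = 0.0005775 / 0.0163275 ≈ 0.0354

0.0354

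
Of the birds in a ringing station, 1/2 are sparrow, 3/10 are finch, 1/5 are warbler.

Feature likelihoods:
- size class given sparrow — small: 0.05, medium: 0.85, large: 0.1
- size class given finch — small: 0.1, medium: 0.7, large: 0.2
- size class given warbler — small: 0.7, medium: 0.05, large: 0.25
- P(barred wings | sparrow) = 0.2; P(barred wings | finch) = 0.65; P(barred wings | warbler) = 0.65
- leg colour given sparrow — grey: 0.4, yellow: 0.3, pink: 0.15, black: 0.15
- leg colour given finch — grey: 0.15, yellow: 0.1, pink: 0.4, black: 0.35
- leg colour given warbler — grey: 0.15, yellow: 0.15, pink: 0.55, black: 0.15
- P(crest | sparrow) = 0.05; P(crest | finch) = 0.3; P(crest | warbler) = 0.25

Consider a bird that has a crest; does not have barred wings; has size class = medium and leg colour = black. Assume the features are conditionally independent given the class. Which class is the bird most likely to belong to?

finch

sparrow: 0.5 × 0.85 × (1−0.2) × 0.15 × 0.05 = 0.00255
finch: 0.3 × 0.7 × (1−0.65) × 0.35 × 0.3 = 0.0077175
warbler: 0.2 × 0.05 × (1−0.65) × 0.15 × 0.25 = 0.00013125
Highest score → finch.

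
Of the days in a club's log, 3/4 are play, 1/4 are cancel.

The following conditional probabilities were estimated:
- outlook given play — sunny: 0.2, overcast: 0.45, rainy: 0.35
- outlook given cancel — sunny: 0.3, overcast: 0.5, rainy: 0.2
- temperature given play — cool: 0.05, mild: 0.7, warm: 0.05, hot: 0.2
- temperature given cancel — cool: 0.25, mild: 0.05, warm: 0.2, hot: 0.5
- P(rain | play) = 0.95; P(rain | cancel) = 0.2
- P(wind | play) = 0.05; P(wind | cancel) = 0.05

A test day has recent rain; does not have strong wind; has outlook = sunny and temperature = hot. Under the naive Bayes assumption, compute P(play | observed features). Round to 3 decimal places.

0.792

play: 0.75 × 0.2 × 0.2 × 0.95 × (1−0.05) = 0.027075
cancel: 0.25 × 0.3 × 0.5 × 0.2 × (1−0.05) = 0.007125
P(play | x) = 0.027075 / 0.0342 ≈ 0.792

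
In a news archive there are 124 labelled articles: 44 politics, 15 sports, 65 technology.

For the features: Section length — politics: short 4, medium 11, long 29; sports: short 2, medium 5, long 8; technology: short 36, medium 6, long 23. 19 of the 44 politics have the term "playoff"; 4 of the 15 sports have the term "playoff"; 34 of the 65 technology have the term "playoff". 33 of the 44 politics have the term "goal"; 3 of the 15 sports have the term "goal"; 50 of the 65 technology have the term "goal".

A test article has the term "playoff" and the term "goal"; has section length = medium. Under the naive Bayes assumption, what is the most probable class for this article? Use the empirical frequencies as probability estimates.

politics: (44/124) × (11/44) × (19/44) × (33/44) ≈ 0.0287298
sports: (15/124) × (5/15) × (4/15) × (3/15) ≈ 0.00215054
technology: (65/124) × (6/65) × (34/65) × (50/65) ≈ 0.0194694
Highest score → politics.

politics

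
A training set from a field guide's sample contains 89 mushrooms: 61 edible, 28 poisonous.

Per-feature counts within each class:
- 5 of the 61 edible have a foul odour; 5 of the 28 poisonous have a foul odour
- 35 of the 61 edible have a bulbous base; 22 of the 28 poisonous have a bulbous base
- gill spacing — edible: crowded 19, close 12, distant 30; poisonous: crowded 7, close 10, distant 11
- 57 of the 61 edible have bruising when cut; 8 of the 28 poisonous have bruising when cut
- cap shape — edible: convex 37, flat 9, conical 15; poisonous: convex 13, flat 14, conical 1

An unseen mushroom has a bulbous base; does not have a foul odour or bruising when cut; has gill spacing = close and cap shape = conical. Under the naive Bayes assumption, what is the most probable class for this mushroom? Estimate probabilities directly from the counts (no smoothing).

poisonous

edible: (61/89) × (56/61) × (35/61) × (12/61) × (4/61) × (15/61) ≈ 0.00114519
poisonous: (28/89) × (23/28) × (22/28) × (10/28) × (20/28) × (1/28) ≈ 0.00184994
Highest score → poisonous.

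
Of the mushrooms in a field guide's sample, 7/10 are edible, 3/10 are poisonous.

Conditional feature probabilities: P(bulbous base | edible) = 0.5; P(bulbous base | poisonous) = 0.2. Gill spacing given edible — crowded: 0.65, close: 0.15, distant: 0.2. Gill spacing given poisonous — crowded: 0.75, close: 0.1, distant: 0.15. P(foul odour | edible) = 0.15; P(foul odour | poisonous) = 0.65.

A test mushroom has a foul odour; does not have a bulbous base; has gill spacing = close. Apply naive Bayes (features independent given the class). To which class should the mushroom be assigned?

edible: 0.7 × (1−0.5) × 0.15 × 0.15 = 0.007875
poisonous: 0.3 × (1−0.2) × 0.1 × 0.65 = 0.0156
Highest score → poisonous.

poisonous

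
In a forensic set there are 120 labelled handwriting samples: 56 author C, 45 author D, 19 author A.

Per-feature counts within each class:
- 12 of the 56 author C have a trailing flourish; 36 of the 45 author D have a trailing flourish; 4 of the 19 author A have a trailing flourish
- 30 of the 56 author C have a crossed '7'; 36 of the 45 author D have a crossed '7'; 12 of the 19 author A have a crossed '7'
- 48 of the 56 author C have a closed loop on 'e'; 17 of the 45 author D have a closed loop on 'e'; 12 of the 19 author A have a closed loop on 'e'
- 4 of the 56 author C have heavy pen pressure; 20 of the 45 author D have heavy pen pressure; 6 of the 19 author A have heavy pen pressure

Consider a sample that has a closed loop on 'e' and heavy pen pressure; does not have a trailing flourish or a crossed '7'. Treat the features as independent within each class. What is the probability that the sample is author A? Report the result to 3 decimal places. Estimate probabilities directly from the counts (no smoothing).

0.415

author C: (56/120) × (44/56) × (26/56) × (48/56) × (4/56) ≈ 0.0104227
author D: (45/120) × (9/45) × (9/45) × (17/45) × (20/45) ≈ 0.00251852
author A: (19/120) × (15/19) × (7/19) × (12/19) × (6/19) ≈ 0.00918501
P(author A | x) = 0.00918501 / 0.02212623 ≈ 0.415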